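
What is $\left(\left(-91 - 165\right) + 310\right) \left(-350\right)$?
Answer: $-18900$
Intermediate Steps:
$\left(\left(-91 - 165\right) + 310\right) \left(-350\right) = \left(-256 + 310\right) \left(-350\right) = 54 \left(-350\right) = -18900$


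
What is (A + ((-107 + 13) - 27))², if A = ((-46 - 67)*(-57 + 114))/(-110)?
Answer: 47183161/12100 ≈ 3899.4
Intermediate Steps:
A = 6441/110 (A = -113*57*(-1/110) = -6441*(-1/110) = 6441/110 ≈ 58.555)
(A + ((-107 + 13) - 27))² = (6441/110 + ((-107 + 13) - 27))² = (6441/110 + (-94 - 27))² = (6441/110 - 121)² = (-6869/110)² = 47183161/12100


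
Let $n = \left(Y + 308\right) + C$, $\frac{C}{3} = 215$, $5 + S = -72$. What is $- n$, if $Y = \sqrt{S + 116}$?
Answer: $-953 - \sqrt{39} \approx -959.25$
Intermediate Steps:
$S = -77$ ($S = -5 - 72 = -77$)
$C = 645$ ($C = 3 \cdot 215 = 645$)
$Y = \sqrt{39}$ ($Y = \sqrt{-77 + 116} = \sqrt{39} \approx 6.245$)
$n = 953 + \sqrt{39}$ ($n = \left(\sqrt{39} + 308\right) + 645 = \left(308 + \sqrt{39}\right) + 645 = 953 + \sqrt{39} \approx 959.25$)
$- n = - (953 + \sqrt{39}) = -953 - \sqrt{39}$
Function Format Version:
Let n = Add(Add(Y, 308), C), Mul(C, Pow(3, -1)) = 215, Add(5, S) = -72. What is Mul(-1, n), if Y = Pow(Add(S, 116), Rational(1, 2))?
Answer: Add(-953, Mul(-1, Pow(39, Rational(1, 2)))) ≈ -959.25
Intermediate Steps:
S = -77 (S = Add(-5, -72) = -77)
C = 645 (C = Mul(3, 215) = 645)
Y = Pow(39, Rational(1, 2)) (Y = Pow(Add(-77, 116), Rational(1, 2)) = Pow(39, Rational(1, 2)) ≈ 6.2450)
n = Add(953, Pow(39, Rational(1, 2))) (n = Add(Add(Pow(39, Rational(1, 2)), 308), 645) = Add(Add(308, Pow(39, Rational(1, 2))), 645) = Add(953, Pow(39, Rational(1, 2))) ≈ 959.25)
Mul(-1, n) = Mul(-1, Add(953, Pow(39, Rational(1, 2)))) = Add(-953, Mul(-1, Pow(39, Rational(1, 2))))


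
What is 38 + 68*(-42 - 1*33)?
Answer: -5062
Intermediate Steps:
38 + 68*(-42 - 1*33) = 38 + 68*(-42 - 33) = 38 + 68*(-75) = 38 - 5100 = -5062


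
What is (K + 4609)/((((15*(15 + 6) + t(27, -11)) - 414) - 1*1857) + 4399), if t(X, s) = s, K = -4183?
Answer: 213/1216 ≈ 0.17516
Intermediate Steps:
(K + 4609)/((((15*(15 + 6) + t(27, -11)) - 414) - 1*1857) + 4399) = (-4183 + 4609)/((((15*(15 + 6) - 11) - 414) - 1*1857) + 4399) = 426/((((15*21 - 11) - 414) - 1857) + 4399) = 426/((((315 - 11) - 414) - 1857) + 4399) = 426/(((304 - 414) - 1857) + 4399) = 426/((-110 - 1857) + 4399) = 426/(-1967 + 4399) = 426/2432 = 426*(1/2432) = 213/1216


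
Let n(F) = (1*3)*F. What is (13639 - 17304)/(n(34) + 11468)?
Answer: -733/2314 ≈ -0.31677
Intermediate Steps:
n(F) = 3*F
(13639 - 17304)/(n(34) + 11468) = (13639 - 17304)/(3*34 + 11468) = -3665/(102 + 11468) = -3665/11570 = -3665*1/11570 = -733/2314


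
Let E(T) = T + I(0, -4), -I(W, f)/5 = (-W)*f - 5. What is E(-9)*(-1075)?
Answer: -17200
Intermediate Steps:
I(W, f) = 25 + 5*W*f (I(W, f) = -5*((-W)*f - 5) = -5*(-W*f - 5) = -5*(-5 - W*f) = 25 + 5*W*f)
E(T) = 25 + T (E(T) = T + (25 + 5*0*(-4)) = T + (25 + 0) = T + 25 = 25 + T)
E(-9)*(-1075) = (25 - 9)*(-1075) = 16*(-1075) = -17200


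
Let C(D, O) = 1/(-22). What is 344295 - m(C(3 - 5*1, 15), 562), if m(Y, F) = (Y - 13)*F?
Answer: 3867892/11 ≈ 3.5163e+5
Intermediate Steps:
C(D, O) = -1/22
m(Y, F) = F*(-13 + Y) (m(Y, F) = (-13 + Y)*F = F*(-13 + Y))
344295 - m(C(3 - 5*1, 15), 562) = 344295 - 562*(-13 - 1/22) = 344295 - 562*(-287)/22 = 344295 - 1*(-80647/11) = 344295 + 80647/11 = 3867892/11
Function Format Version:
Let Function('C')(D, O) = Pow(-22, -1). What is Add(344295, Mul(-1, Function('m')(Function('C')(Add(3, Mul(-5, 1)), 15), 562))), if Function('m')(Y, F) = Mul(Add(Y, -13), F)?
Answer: Rational(3867892, 11) ≈ 3.5163e+5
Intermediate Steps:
Function('C')(D, O) = Rational(-1, 22)
Function('m')(Y, F) = Mul(F, Add(-13, Y)) (Function('m')(Y, F) = Mul(Add(-13, Y), F) = Mul(F, Add(-13, Y)))
Add(344295, Mul(-1, Function('m')(Function('C')(Add(3, Mul(-5, 1)), 15), 562))) = Add(344295, Mul(-1, Mul(562, Add(-13, Rational(-1, 22))))) = Add(344295, Mul(-1, Mul(562, Rational(-287, 22)))) = Add(344295, Mul(-1, Rational(-80647, 11))) = Add(344295, Rational(80647, 11)) = Rational(3867892, 11)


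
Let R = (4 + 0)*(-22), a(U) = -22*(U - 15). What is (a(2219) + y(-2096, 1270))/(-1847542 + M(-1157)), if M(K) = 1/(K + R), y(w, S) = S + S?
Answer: 57205260/2300189791 ≈ 0.024870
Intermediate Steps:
y(w, S) = 2*S
a(U) = 330 - 22*U (a(U) = -22*(-15 + U) = 330 - 22*U)
R = -88 (R = 4*(-22) = -88)
M(K) = 1/(-88 + K) (M(K) = 1/(K - 88) = 1/(-88 + K))
(a(2219) + y(-2096, 1270))/(-1847542 + M(-1157)) = ((330 - 22*2219) + 2*1270)/(-1847542 + 1/(-88 - 1157)) = ((330 - 48818) + 2540)/(-1847542 + 1/(-1245)) = (-48488 + 2540)/(-1847542 - 1/1245) = -45948/(-2300189791/1245) = -45948*(-1245/2300189791) = 57205260/2300189791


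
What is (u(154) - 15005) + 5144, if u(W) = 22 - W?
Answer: -9993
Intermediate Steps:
(u(154) - 15005) + 5144 = ((22 - 1*154) - 15005) + 5144 = ((22 - 154) - 15005) + 5144 = (-132 - 15005) + 5144 = -15137 + 5144 = -9993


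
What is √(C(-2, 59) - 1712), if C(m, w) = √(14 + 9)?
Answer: √(-1712 + √23) ≈ 41.318*I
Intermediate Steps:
C(m, w) = √23
√(C(-2, 59) - 1712) = √(√23 - 1712) = √(-1712 + √23)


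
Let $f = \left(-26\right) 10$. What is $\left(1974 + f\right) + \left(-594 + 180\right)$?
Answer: $1300$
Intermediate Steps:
$f = -260$
$\left(1974 + f\right) + \left(-594 + 180\right) = \left(1974 - 260\right) + \left(-594 + 180\right) = 1714 - 414 = 1300$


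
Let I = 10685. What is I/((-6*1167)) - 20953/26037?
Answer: -15737713/6752262 ≈ -2.3307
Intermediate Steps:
I/((-6*1167)) - 20953/26037 = 10685/((-6*1167)) - 20953/26037 = 10685/(-7002) - 20953*1/26037 = 10685*(-1/7002) - 20953/26037 = -10685/7002 - 20953/26037 = -15737713/6752262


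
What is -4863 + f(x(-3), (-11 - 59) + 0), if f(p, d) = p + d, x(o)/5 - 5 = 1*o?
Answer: -4923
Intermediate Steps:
x(o) = 25 + 5*o (x(o) = 25 + 5*(1*o) = 25 + 5*o)
f(p, d) = d + p
-4863 + f(x(-3), (-11 - 59) + 0) = -4863 + (((-11 - 59) + 0) + (25 + 5*(-3))) = -4863 + ((-70 + 0) + (25 - 15)) = -4863 + (-70 + 10) = -4863 - 60 = -4923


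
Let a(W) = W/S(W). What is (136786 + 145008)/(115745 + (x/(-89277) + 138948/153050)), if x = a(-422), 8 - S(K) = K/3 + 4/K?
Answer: 30197321351303218400/12403444983612652421 ≈ 2.4346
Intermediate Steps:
S(K) = 8 - 4/K - K/3 (S(K) = 8 - (K/3 + 4/K) = 8 - (4/K + K/3) = 8 + (-4/K - K/3) = 8 - 4/K - K/3)
a(W) = W/(8 - 4/W - W/3)
x = -133563/47056 (x = -3*(-422)**2/(12 - 422*(-24 - 422)) = -3*178084/(12 - 422*(-446)) = -3*178084/(12 + 188212) = -3*178084/188224 = -3*178084*1/188224 = -133563/47056 ≈ -2.8384)
(136786 + 145008)/(115745 + (x/(-89277) + 138948/153050)) = (136786 + 145008)/(115745 + (-133563/47056/(-89277) + 138948/153050)) = 281794/(115745 + (-133563/47056*(-1/89277) + 138948*(1/153050))) = 281794/(115745 + (44521/1400339504 + 69474/76525)) = 281794/(115745 + 97290593670421/107160980543600) = 281794/(12403444983612652421/107160980543600) = 281794*(107160980543600/12403444983612652421) = 30197321351303218400/12403444983612652421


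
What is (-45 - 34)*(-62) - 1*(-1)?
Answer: 4899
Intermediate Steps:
(-45 - 34)*(-62) - 1*(-1) = -79*(-62) + 1 = 4898 + 1 = 4899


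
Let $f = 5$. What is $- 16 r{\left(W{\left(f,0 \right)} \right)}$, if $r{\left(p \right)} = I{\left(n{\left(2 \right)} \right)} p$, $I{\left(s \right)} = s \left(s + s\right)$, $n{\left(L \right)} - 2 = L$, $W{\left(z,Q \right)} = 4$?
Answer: $-2048$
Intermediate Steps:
$n{\left(L \right)} = 2 + L$
$I{\left(s \right)} = 2 s^{2}$ ($I{\left(s \right)} = s 2 s = 2 s^{2}$)
$r{\left(p \right)} = 32 p$ ($r{\left(p \right)} = 2 \left(2 + 2\right)^{2} p = 2 \cdot 4^{2} p = 2 \cdot 16 p = 32 p$)
$- 16 r{\left(W{\left(f,0 \right)} \right)} = - 16 \cdot 32 \cdot 4 = \left(-16\right) 128 = -2048$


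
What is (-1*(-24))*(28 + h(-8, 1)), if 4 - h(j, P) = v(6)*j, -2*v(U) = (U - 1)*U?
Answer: -2112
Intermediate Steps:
v(U) = -U*(-1 + U)/2 (v(U) = -(U - 1)*U/2 = -(-1 + U)*U/2 = -U*(-1 + U)/2)
h(j, P) = 4 + 15*j (h(j, P) = 4 - (1/2)*6*(1 - 1*6)*j = 4 - (1/2)*6*(1 - 6)*j = 4 - (1/2)*6*(-5)*j = 4 - (-15)*j = 4 + 15*j)
(-1*(-24))*(28 + h(-8, 1)) = (-1*(-24))*(28 + (4 + 15*(-8))) = 24*(28 + (4 - 120)) = 24*(28 - 116) = 24*(-88) = -2112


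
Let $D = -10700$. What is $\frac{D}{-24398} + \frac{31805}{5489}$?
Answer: $\frac{37941395}{6087301} \approx 6.2329$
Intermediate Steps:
$\frac{D}{-24398} + \frac{31805}{5489} = - \frac{10700}{-24398} + \frac{31805}{5489} = \left(-10700\right) \left(- \frac{1}{24398}\right) + 31805 \cdot \frac{1}{5489} = \frac{5350}{12199} + \frac{31805}{5489} = \frac{37941395}{6087301}$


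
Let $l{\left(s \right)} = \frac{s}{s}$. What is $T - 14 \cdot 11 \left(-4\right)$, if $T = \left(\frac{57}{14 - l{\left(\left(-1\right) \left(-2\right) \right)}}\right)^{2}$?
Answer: $\frac{107353}{169} \approx 635.22$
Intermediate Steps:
$l{\left(s \right)} = 1$
$T = \frac{3249}{169}$ ($T = \left(\frac{57}{14 - 1}\right)^{2} = \left(\frac{57}{13}\right)^{2} = \frac{3249}{169} \approx 19.225$)
$T - 14 \cdot 11 \left(-4\right) = \frac{3249}{169} - 14 \cdot 11 \left(-4\right) = \frac{3249}{169} - 154 \left(-4\right) = \frac{3249}{169} - -616 = \frac{3249}{169} + 616 = \frac{107353}{169}$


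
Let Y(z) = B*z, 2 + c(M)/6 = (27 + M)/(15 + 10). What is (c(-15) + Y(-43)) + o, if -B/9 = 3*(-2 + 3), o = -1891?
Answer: -18478/25 ≈ -739.12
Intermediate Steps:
c(M) = -138/25 + 6*M/25 (c(M) = -12 + 6*((27 + M)/(15 + 10)) = -12 + 6*((27 + M)/25) = -12 + 6*((27 + M)*(1/25)) = -12 + 6*(27/25 + M/25) = -12 + (162/25 + 6*M/25) = -138/25 + 6*M/25)
B = -27 (B = -27*(-2 + 3) = -27 ≈ -27.000)
Y(z) = -27*z
(c(-15) + Y(-43)) + o = ((-138/25 + (6/25)*(-15)) - 27*(-43)) - 1891 = ((-138/25 - 18/5) + 1161) - 1891 = (-228/25 + 1161) - 1891 = 28797/25 - 1891 = -18478/25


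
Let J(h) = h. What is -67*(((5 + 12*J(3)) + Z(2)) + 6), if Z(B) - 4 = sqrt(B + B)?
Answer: -3551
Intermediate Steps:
Z(B) = 4 + sqrt(2)*sqrt(B) (Z(B) = 4 + sqrt(B + B) = 4 + sqrt(2*B) = 4 + sqrt(2)*sqrt(B))
-67*(((5 + 12*J(3)) + Z(2)) + 6) = -67*(((5 + 12*3) + (4 + sqrt(2)*sqrt(2))) + 6) = -67*(((5 + 36) + (4 + 2)) + 6) = -67*((41 + 6) + 6) = -67*(47 + 6) = -67*53 = -3551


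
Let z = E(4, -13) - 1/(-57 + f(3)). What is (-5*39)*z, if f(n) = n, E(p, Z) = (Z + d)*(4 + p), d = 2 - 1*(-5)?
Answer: 168415/18 ≈ 9356.4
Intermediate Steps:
d = 7 (d = 2 + 5 = 7)
E(p, Z) = (4 + p)*(7 + Z) (E(p, Z) = (Z + 7)*(4 + p) = (7 + Z)*(4 + p) = (4 + p)*(7 + Z))
z = -2591/54 (z = (28 + 4*(-13) + 7*4 - 13*4) - 1/(-57 + 3) = (28 - 52 + 28 - 52) - 1/(-54) = -48 - 1*(-1/54) = -48 + 1/54 = -2591/54 ≈ -47.982)
(-5*39)*z = -5*39*(-2591/54) = -195*(-2591/54) = 168415/18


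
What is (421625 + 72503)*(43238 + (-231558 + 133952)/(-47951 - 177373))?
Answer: 1203529869687976/56331 ≈ 2.1365e+10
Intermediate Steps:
(421625 + 72503)*(43238 + (-231558 + 133952)/(-47951 - 177373)) = 494128*(43238 - 97606/(-225324)) = 494128*(43238 - 97606*(-1/225324)) = 494128*(43238 + 48803/112662) = 494128*(4871328359/112662) = 1203529869687976/56331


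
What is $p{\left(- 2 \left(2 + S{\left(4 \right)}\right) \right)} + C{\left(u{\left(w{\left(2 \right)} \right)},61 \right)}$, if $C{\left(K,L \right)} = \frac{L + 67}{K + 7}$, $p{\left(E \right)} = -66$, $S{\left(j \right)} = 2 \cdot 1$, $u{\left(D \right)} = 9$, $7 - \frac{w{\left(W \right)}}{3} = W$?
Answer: $-58$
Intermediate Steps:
$w{\left(W \right)} = 21 - 3 W$
$S{\left(j \right)} = 2$
$C{\left(K,L \right)} = \frac{67 + L}{7 + K}$
$p{\left(- 2 \left(2 + S{\left(4 \right)}\right) \right)} + C{\left(u{\left(w{\left(2 \right)} \right)},61 \right)} = -66 + \frac{67 + 61}{7 + 9} = -66 + \frac{1}{16} \cdot 128 = -66 + 8 = -58$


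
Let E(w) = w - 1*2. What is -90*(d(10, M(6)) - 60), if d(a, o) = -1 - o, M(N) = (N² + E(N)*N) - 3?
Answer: 10620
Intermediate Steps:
E(w) = -2 + w (E(w) = w - 2 = -2 + w)
M(N) = -3 + N² + N*(-2 + N) (M(N) = (N² + (-2 + N)*N) - 3 = (N² + N*(-2 + N)) - 3 = -3 + N² + N*(-2 + N))
-90*(d(10, M(6)) - 60) = -90*((-1 - (-3 + 6² + 6*(-2 + 6))) - 60) = -90*((-1 - (-3 + 36 + 6*4)) - 60) = -90*((-1 - (-3 + 36 + 24)) - 60) = -90*((-1 - 1*57) - 60) = -90*((-1 - 57) - 60) = -90*(-58 - 60) = -90*(-118) = 10620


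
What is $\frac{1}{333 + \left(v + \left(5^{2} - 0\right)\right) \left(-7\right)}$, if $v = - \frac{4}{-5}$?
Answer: $\frac{5}{762} \approx 0.0065617$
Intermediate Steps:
$v = \frac{4}{5}$ ($v = \left(-4\right) \left(- \frac{1}{5}\right) = \frac{4}{5} \approx 0.8$)
$\frac{1}{333 + \left(v + \left(5^{2} - 0\right)\right) \left(-7\right)} = \frac{1}{333 + \left(\frac{4}{5} + \left(5^{2} - 0\right)\right) \left(-7\right)} = \frac{1}{333 + \left(\frac{4}{5} + \left(25 + 0\right)\right) \left(-7\right)} = \frac{1}{333 + \left(\frac{4}{5} + 25\right) \left(-7\right)} = \frac{1}{333 + \frac{129}{5} \left(-7\right)} = \frac{1}{333 - \frac{903}{5}} = \frac{1}{\frac{762}{5}} = \frac{5}{762}$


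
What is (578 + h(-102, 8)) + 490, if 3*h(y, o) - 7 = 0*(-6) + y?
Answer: 3109/3 ≈ 1036.3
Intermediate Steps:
h(y, o) = 7/3 + y/3 (h(y, o) = 7/3 + (0*(-6) + y)/3 = 7/3 + (0 + y)/3 = 7/3 + y/3)
(578 + h(-102, 8)) + 490 = (578 + (7/3 + (⅓)*(-102))) + 490 = (578 + (7/3 - 34)) + 490 = (578 - 95/3) + 490 = 1639/3 + 490 = 3109/3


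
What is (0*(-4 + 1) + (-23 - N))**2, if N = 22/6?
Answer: 6400/9 ≈ 711.11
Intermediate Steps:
N = 11/3 (N = 22*(1/6) = 11/3 ≈ 3.6667)
(0*(-4 + 1) + (-23 - N))**2 = (0*(-4 + 1) + (-23 - 1*11/3))**2 = (0*(-3) + (-23 - 11/3))**2 = (0 - 80/3)**2 = (-80/3)**2 = 6400/9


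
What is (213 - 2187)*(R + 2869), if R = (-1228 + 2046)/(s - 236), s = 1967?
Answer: -3268323506/577 ≈ -5.6643e+6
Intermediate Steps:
R = 818/1731 (R = (-1228 + 2046)/(1967 - 236) = 818/1731 ≈ 0.47256)
(213 - 2187)*(R + 2869) = (213 - 2187)*(818/1731 + 2869) = -1974*4967057/1731 = -3268323506/577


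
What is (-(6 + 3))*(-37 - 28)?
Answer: 585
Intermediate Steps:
(-(6 + 3))*(-37 - 28) = -1*9*(-65) = -9*(-65) = 585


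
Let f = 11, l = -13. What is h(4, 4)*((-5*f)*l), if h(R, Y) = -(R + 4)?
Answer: -5720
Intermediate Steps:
h(R, Y) = -4 - R (h(R, Y) = -(4 + R) = -4 - R)
h(4, 4)*((-5*f)*l) = (-4 - 1*4)*(-5*11*(-13)) = (-4 - 4)*(-55*(-13)) = -8*715 = -5720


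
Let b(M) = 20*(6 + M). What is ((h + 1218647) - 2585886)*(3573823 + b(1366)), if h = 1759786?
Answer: 1413664986861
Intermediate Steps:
b(M) = 120 + 20*M
((h + 1218647) - 2585886)*(3573823 + b(1366)) = ((1759786 + 1218647) - 2585886)*(3573823 + (120 + 20*1366)) = (2978433 - 2585886)*(3573823 + (120 + 27320)) = 392547*(3573823 + 27440) = 392547*3601263 = 1413664986861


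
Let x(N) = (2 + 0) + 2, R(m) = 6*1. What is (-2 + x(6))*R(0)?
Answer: 12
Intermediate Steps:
R(m) = 6
x(N) = 4 (x(N) = 2 + 2 = 4)
(-2 + x(6))*R(0) = (-2 + 4)*6 = 2*6 = 12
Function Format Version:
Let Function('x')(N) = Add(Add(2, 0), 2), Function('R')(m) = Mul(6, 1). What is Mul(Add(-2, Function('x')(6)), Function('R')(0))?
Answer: 12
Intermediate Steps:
Function('R')(m) = 6
Function('x')(N) = 4 (Function('x')(N) = Add(2, 2) = 4)
Mul(Add(-2, Function('x')(6)), Function('R')(0)) = Mul(Add(-2, 4), 6) = Mul(2, 6) = 12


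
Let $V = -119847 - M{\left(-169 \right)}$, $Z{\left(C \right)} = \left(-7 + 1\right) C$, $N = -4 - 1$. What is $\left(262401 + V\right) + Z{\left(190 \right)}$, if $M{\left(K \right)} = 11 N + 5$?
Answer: $141464$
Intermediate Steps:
$N = -5$ ($N = -4 - 1 = -5$)
$Z{\left(C \right)} = - 6 C$
$M{\left(K \right)} = -50$ ($M{\left(K \right)} = 11 \left(-5\right) + 5 = -55 + 5 = -50$)
$V = -119797$ ($V = -119847 - -50 = -119847 + 50 = -119797$)
$\left(262401 + V\right) + Z{\left(190 \right)} = \left(262401 - 119797\right) - 1140 = 142604 - 1140 = 141464$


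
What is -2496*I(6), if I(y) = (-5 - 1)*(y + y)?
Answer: 179712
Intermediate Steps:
I(y) = -12*y
-2496*I(6) = -(-29952)*6 = -2496*(-72) = 179712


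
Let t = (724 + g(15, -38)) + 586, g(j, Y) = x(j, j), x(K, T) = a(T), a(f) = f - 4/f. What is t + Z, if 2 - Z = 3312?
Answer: -29779/15 ≈ -1985.3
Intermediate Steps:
x(K, T) = T - 4/T
g(j, Y) = j - 4/j
Z = -3310 (Z = 2 - 1*3312 = 2 - 3312 = -3310)
t = 19871/15 (t = (724 + (15 - 4/15)) + 586 = (724 + 221/15) + 586 = 11081/15 + 586 = 19871/15 ≈ 1324.7)
t + Z = 19871/15 - 3310 = -29779/15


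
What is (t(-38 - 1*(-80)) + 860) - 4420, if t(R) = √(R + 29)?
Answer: -3560 + √71 ≈ -3551.6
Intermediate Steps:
t(R) = √(29 + R)
(t(-38 - 1*(-80)) + 860) - 4420 = (√(29 + (-38 - 1*(-80))) + 860) - 4420 = (√(29 + (-38 + 80)) + 860) - 4420 = (√(29 + 42) + 860) - 4420 = (√71 + 860) - 4420 = (860 + √71) - 4420 = -3560 + √71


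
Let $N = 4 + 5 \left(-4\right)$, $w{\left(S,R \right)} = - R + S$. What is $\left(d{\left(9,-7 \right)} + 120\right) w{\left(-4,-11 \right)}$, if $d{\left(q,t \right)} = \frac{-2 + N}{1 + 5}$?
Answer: $819$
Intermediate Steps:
$w{\left(S,R \right)} = S - R$
$N = -16$ ($N = 4 - 20 = -16$)
$d{\left(q,t \right)} = -3$ ($d{\left(q,t \right)} = \frac{-2 - 16}{1 + 5} = - \frac{18}{6} = \left(-18\right) \frac{1}{6} = -3$)
$\left(d{\left(9,-7 \right)} + 120\right) w{\left(-4,-11 \right)} = \left(-3 + 120\right) \left(-4 - -11\right) = 117 \left(-4 + 11\right) = 117 \cdot 7 = 819$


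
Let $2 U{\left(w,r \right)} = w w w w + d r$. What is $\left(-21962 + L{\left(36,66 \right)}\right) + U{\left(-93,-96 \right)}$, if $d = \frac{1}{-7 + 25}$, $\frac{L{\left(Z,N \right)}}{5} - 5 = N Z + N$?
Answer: $\frac{224357225}{6} \approx 3.7393 \cdot 10^{7}$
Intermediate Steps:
$L{\left(Z,N \right)} = 25 + 5 N + 5 N Z$ ($L{\left(Z,N \right)} = 25 + 5 \left(N Z + N\right) = 25 + 5 \left(N + N Z\right) = 25 + \left(5 N + 5 N Z\right) = 25 + 5 N + 5 N Z$)
$d = \frac{1}{18} \approx 0.055556$
$U{\left(w,r \right)} = \frac{w^{4}}{2} + \frac{r}{36}$ ($U{\left(w,r \right)} = \frac{w w w w + \frac{r}{18}}{2} = \frac{w^{2} w w + \frac{r}{18}}{2} = \frac{w^{3} w + \frac{r}{18}}{2} = \frac{w^{4} + \frac{r}{18}}{2} = \frac{w^{4}}{2} + \frac{r}{36}$)
$\left(-21962 + L{\left(36,66 \right)}\right) + U{\left(-93,-96 \right)} = \left(-21962 + \left(25 + 5 \cdot 66 + 5 \cdot 66 \cdot 36\right)\right) + \left(\frac{\left(-93\right)^{4}}{2} + \frac{1}{36} \left(-96\right)\right) = \left(-21962 + \left(25 + 330 + 11880\right)\right) + \left(\frac{1}{2} \cdot 74805201 - \frac{8}{3}\right) = \left(-21962 + 12235\right) + \left(\frac{74805201}{2} - \frac{8}{3}\right) = -9727 + \frac{224415587}{6} = \frac{224357225}{6}$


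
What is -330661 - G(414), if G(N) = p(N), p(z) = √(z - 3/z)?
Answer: -330661 - √7884078/138 ≈ -3.3068e+5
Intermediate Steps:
G(N) = √(N - 3/N)
-330661 - G(414) = -330661 - √(414 - 3/414) = -330661 - √(414 - 3*1/414) = -330661 - √(414 - 1/138) = -330661 - √(57131/138) = -330661 - √7884078/138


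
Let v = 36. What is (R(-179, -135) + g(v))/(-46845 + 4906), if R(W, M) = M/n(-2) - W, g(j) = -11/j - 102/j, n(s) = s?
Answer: -8761/1509804 ≈ -0.0058027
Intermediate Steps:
g(j) = -113/j
R(W, M) = -W - M/2 (R(W, M) = M/(-2) - W = M*(-1/2) - W = -M/2 - W = -W - M/2)
(R(-179, -135) + g(v))/(-46845 + 4906) = ((-1*(-179) - 1/2*(-135)) - 113/36)/(-46845 + 4906) = ((179 + 135/2) - 113*1/36)/(-41939) = (493/2 - 113/36)*(-1/41939) = (8761/36)*(-1/41939) = -8761/1509804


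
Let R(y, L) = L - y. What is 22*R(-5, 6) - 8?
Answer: 234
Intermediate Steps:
22*R(-5, 6) - 8 = 22*(6 - 1*(-5)) - 8 = 22*(6 + 5) - 8 = 22*11 - 8 = 242 - 8 = 234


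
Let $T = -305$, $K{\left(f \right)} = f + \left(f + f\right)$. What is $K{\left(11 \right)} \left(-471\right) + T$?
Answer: $-15848$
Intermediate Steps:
$K{\left(f \right)} = 3 f$ ($K{\left(f \right)} = f + 2 f = 3 f$)
$K{\left(11 \right)} \left(-471\right) + T = 3 \cdot 11 \left(-471\right) - 305 = 33 \left(-471\right) - 305 = -15543 - 305 = -15848$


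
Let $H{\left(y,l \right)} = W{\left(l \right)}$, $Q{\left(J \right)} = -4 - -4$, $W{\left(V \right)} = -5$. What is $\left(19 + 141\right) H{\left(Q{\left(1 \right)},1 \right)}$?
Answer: $-800$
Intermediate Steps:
$Q{\left(J \right)} = 0$ ($Q{\left(J \right)} = -4 + 4 = 0$)
$H{\left(y,l \right)} = -5$
$\left(19 + 141\right) H{\left(Q{\left(1 \right)},1 \right)} = \left(19 + 141\right) \left(-5\right) = 160 \left(-5\right) = -800$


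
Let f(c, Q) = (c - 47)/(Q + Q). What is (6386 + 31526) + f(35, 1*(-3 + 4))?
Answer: 37906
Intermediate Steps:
f(c, Q) = (-47 + c)/(2*Q) (f(c, Q) = (-47 + c)/((2*Q)) = (-47 + c)*(1/(2*Q)) = (-47 + c)/(2*Q))
(6386 + 31526) + f(35, 1*(-3 + 4)) = (6386 + 31526) + (-47 + 35)/(2*((1*(-3 + 4)))) = 37912 + (1/2)*(-12)/(1*1) = 37912 + (1/2)*(-12)/1 = 37912 + (1/2)*1*(-12) = 37912 - 6 = 37906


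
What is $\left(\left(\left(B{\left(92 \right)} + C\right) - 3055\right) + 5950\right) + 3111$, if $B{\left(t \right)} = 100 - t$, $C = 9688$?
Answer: $15702$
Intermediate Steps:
$\left(\left(\left(B{\left(92 \right)} + C\right) - 3055\right) + 5950\right) + 3111 = \left(\left(\left(\left(100 - 92\right) + 9688\right) - 3055\right) + 5950\right) + 3111 = \left(\left(\left(8 + 9688\right) - 3055\right) + 5950\right) + 3111 = \left(\left(9696 - 3055\right) + 5950\right) + 3111 = \left(6641 + 5950\right) + 3111 = 12591 + 3111 = 15702$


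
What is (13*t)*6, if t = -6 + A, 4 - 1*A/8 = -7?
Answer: 6396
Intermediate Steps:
A = 88 (A = 32 - 8*(-7) = 32 + 56 = 88)
t = 82 (t = -6 + 88 = 82)
(13*t)*6 = (13*82)*6 = 1066*6 = 6396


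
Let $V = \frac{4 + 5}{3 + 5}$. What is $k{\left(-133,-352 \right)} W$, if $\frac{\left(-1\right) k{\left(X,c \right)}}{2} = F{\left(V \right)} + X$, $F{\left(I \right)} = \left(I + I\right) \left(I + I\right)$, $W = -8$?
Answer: $-2047$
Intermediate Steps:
$V = \frac{9}{8} \approx 1.125$
$F{\left(I \right)} = 4 I^{2}$ ($F{\left(I \right)} = 2 I 2 I = 4 I^{2}$)
$k{\left(X,c \right)} = - \frac{81}{8} - 2 X$ ($k{\left(X,c \right)} = - 2 \left(4 \left(\frac{9}{8}\right)^{2} + X\right) = - 2 \left(4 \cdot \frac{81}{64} + X\right) = - 2 \left(\frac{81}{16} + X\right) = - \frac{81}{8} - 2 X$)
$k{\left(-133,-352 \right)} W = \left(- \frac{81}{8} - -266\right) \left(-8\right) = \left(- \frac{81}{8} + 266\right) \left(-8\right) = \frac{2047}{8} \left(-8\right) = -2047$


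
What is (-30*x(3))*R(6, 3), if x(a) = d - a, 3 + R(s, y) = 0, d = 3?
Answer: 0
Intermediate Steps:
R(s, y) = -3 (R(s, y) = -3 + 0 = -3)
x(a) = 3 - a
(-30*x(3))*R(6, 3) = -30*(3 - 1*3)*(-3) = -30*(3 - 3)*(-3) = -30*0*(-3) = 0*(-3) = 0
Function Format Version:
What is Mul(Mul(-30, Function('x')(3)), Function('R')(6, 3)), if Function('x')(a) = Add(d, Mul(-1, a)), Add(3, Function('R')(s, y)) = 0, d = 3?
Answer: 0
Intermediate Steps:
Function('R')(s, y) = -3 (Function('R')(s, y) = Add(-3, 0) = -3)
Function('x')(a) = Add(3, Mul(-1, a))
Mul(Mul(-30, Function('x')(3)), Function('R')(6, 3)) = Mul(Mul(-30, Add(3, Mul(-1, 3))), -3) = Mul(Mul(-30, Add(3, -3)), -3) = Mul(Mul(-30, 0), -3) = Mul(0, -3) = 0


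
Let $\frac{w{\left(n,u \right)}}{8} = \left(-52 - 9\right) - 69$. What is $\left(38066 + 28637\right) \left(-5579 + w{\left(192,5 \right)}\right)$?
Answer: $-441507157$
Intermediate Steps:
$w{\left(n,u \right)} = -1040$ ($w{\left(n,u \right)} = 8 \left(\left(-52 - 9\right) - 69\right) = 8 \left(-61 - 69\right) = 8 \left(-130\right) = -1040$)
$\left(38066 + 28637\right) \left(-5579 + w{\left(192,5 \right)}\right) = \left(38066 + 28637\right) \left(-5579 - 1040\right) = 66703 \left(-6619\right) = -441507157$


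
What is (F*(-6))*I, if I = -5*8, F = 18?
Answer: 4320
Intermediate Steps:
I = -40
(F*(-6))*I = (18*(-6))*(-40) = -108*(-40) = 4320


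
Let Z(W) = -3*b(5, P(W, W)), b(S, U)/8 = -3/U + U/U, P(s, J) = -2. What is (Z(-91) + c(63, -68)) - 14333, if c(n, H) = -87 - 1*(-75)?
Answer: -14405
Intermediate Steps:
c(n, H) = -12 (c(n, H) = -87 + 75 = -12)
b(S, U) = 8 - 24/U (b(S, U) = 8*(-3/U + U/U) = 8*(-3/U + 1) = 8*(1 - 3/U) = 8 - 24/U)
Z(W) = -60 (Z(W) = -3*(8 - 24/(-2)) = -3*(8 - 24*(-½)) = -3*(8 + 12) = -3*20 = -60)
(Z(-91) + c(63, -68)) - 14333 = (-60 - 12) - 14333 = -72 - 14333 = -14405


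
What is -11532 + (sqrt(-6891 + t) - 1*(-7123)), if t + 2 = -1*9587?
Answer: -4409 + 4*I*sqrt(1030) ≈ -4409.0 + 128.37*I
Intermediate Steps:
t = -9589 (t = -2 - 1*9587 = -2 - 9587 = -9589)
-11532 + (sqrt(-6891 + t) - 1*(-7123)) = -11532 + (sqrt(-6891 - 9589) - 1*(-7123)) = -11532 + (sqrt(-16480) + 7123) = -11532 + (4*I*sqrt(1030) + 7123) = -11532 + (7123 + 4*I*sqrt(1030)) = -4409 + 4*I*sqrt(1030)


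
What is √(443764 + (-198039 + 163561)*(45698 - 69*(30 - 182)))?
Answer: 6*I*√53798254 ≈ 44008.0*I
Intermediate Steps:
√(443764 + (-198039 + 163561)*(45698 - 69*(30 - 182))) = √(443764 - 34478*(45698 - 69*(-152))) = √(443764 - 34478*(45698 + 10488)) = √(443764 - 34478*56186) = √(443764 - 1937180908) = √(-1936737144) = 6*I*√53798254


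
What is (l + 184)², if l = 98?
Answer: 79524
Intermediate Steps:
(l + 184)² = (98 + 184)² = 282² = 79524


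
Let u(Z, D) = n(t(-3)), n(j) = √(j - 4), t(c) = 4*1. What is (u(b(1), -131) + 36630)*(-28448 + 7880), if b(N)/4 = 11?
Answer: -753405840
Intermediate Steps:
t(c) = 4
b(N) = 44 (b(N) = 4*11 = 44)
n(j) = √(-4 + j)
u(Z, D) = 0 (u(Z, D) = √(-4 + 4) = √0 = 0)
(u(b(1), -131) + 36630)*(-28448 + 7880) = (0 + 36630)*(-28448 + 7880) = 36630*(-20568) = -753405840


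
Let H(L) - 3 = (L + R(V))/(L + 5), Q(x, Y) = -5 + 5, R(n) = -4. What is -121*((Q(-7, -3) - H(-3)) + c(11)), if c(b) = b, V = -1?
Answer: -2783/2 ≈ -1391.5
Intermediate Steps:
Q(x, Y) = 0
H(L) = 3 + (-4 + L)/(5 + L) (H(L) = 3 + (L - 4)/(L + 5) = 3 + (-4 + L)/(5 + L))
-121*((Q(-7, -3) - H(-3)) + c(11)) = -121*((0 - (11 + 4*(-3))/(5 - 3)) + 11) = -121*((0 - (11 - 12)/2) + 11) = -121*((0 - (-1)/2) + 11) = -121*((0 - 1*(-1/2)) + 11) = -121*((0 + 1/2) + 11) = -121*(1/2 + 11) = -121*23/2 = -2783/2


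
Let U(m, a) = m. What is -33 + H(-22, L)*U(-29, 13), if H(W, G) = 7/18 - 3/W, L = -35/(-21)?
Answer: -4775/99 ≈ -48.232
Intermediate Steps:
L = 5/3 (L = -35*(-1/21) = 5/3 ≈ 1.6667)
H(W, G) = 7/18 - 3/W (H(W, G) = 7*(1/18) - 3/W = 7/18 - 3/W)
-33 + H(-22, L)*U(-29, 13) = -33 + (7/18 - 3/(-22))*(-29) = -33 + (7/18 - 3*(-1/22))*(-29) = -33 + (7/18 + 3/22)*(-29) = -33 + (52/99)*(-29) = -33 - 1508/99 = -4775/99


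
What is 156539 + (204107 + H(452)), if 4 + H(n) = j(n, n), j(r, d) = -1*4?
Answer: 360638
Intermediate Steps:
j(r, d) = -4
H(n) = -8 (H(n) = -4 - 4 = -8)
156539 + (204107 + H(452)) = 156539 + (204107 - 8) = 156539 + 204099 = 360638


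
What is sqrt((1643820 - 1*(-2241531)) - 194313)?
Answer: sqrt(3691038) ≈ 1921.2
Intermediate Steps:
sqrt((1643820 - 1*(-2241531)) - 194313) = sqrt((1643820 + 2241531) - 194313) = sqrt(3885351 - 194313) = sqrt(3691038)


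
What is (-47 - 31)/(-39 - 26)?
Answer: 6/5 ≈ 1.2000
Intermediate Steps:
(-47 - 31)/(-39 - 26) = -78/(-65) = -78*(-1/65) = 6/5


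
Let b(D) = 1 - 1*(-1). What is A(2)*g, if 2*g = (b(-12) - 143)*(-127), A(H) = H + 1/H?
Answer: 89535/4 ≈ 22384.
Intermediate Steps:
b(D) = 2 (b(D) = 1 + 1 = 2)
g = 17907/2 (g = ((2 - 143)*(-127))/2 = (-141*(-127))/2 = (½)*17907 = 17907/2 ≈ 8953.5)
A(2)*g = (2 + 1/2)*(17907/2) = (2 + ½)*(17907/2) = (5/2)*(17907/2) = 89535/4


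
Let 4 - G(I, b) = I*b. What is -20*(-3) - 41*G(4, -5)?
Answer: -924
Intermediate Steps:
G(I, b) = 4 - I*b
-20*(-3) - 41*G(4, -5) = -20*(-3) - 41*(4 - 1*4*(-5)) = 60 - 41*(4 + 20) = 60 - 41*24 = 60 - 984 = -924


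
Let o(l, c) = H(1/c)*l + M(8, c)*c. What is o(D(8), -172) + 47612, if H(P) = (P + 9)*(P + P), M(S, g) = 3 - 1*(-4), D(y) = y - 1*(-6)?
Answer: 343222739/7396 ≈ 46407.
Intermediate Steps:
D(y) = 6 + y (D(y) = y + 6 = 6 + y)
M(S, g) = 7 (M(S, g) = 3 + 4 = 7)
H(P) = 2*P*(9 + P) (H(P) = (9 + P)*(2*P) = 2*P*(9 + P))
o(l, c) = 7*c + 2*l*(9 + 1/c)/c (o(l, c) = (2*(9 + 1/c)/c)*l + 7*c = 2*l*(9 + 1/c)/c + 7*c = 7*c + 2*l*(9 + 1/c)/c)
o(D(8), -172) + 47612 = (7*(-172) + 2*(6 + 8)/(-172)² + 18*(6 + 8)/(-172)) + 47612 = (-1204 + 2*14*(1/29584) + 18*14*(-1/172)) + 47612 = (-1204 + 7/7396 - 63/43) + 47612 = -8915613/7396 + 47612 = 343222739/7396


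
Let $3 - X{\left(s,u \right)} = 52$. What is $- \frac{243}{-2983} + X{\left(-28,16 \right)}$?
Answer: $- \frac{145924}{2983} \approx -48.919$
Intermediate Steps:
$X{\left(s,u \right)} = -49$ ($X{\left(s,u \right)} = 3 - 52 = -49$)
$- \frac{243}{-2983} + X{\left(-28,16 \right)} = - \frac{243}{-2983} - 49 = \left(-243\right) \left(- \frac{1}{2983}\right) - 49 = \frac{243}{2983} - 49 = - \frac{145924}{2983}$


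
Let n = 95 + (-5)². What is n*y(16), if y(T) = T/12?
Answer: 160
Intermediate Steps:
y(T) = T/12 (y(T) = T*(1/12) = T/12)
n = 120 (n = 95 + 25 = 120)
n*y(16) = 120*((1/12)*16) = 120*(4/3) = 160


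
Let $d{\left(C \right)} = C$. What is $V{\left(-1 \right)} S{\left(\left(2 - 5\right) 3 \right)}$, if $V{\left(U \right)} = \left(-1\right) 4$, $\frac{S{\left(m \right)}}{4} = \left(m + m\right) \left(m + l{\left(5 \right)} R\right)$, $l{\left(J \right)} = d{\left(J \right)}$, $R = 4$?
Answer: $3168$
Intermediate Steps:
$l{\left(J \right)} = J$
$S{\left(m \right)} = 8 m \left(20 + m\right)$ ($S{\left(m \right)} = 4 \left(m + m\right) \left(m + 5 \cdot 4\right) = 4 \cdot 2 m \left(m + 20\right) = 4 \cdot 2 m \left(20 + m\right) = 8 m \left(20 + m\right)$)
$V{\left(U \right)} = -4$
$V{\left(-1 \right)} S{\left(\left(2 - 5\right) 3 \right)} = - 4 \cdot 8 \left(2 - 5\right) 3 \left(20 + \left(2 - 5\right) 3\right) = - 4 \cdot 8 \left(\left(-3\right) 3\right) \left(20 - 9\right) = - 4 \cdot 8 \left(-9\right) \left(20 - 9\right) = - 4 \cdot 8 \left(-9\right) 11 = \left(-4\right) \left(-792\right) = 3168$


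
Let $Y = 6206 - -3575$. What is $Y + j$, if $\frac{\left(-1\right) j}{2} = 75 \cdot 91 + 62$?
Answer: $-3993$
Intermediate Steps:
$Y = 9781$ ($Y = 6206 + 3575 = 9781$)
$j = -13774$ ($j = - 2 \left(75 \cdot 91 + 62\right) = - 2 \left(6825 + 62\right) = \left(-2\right) 6887 = -13774$)
$Y + j = 9781 - 13774 = -3993$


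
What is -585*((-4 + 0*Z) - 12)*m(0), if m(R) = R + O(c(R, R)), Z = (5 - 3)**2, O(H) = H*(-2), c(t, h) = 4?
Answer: -74880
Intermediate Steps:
O(H) = -2*H
Z = 4 (Z = 2**2 = 4)
m(R) = -8 + R (m(R) = R - 2*4 = R - 8 = -8 + R)
-585*((-4 + 0*Z) - 12)*m(0) = -585*((-4 + 0*4) - 12)*(-8 + 0) = -585*((-4 + 0) - 12)*(-8) = -585*(-4 - 12)*(-8) = -(-9360)*(-8) = -585*128 = -74880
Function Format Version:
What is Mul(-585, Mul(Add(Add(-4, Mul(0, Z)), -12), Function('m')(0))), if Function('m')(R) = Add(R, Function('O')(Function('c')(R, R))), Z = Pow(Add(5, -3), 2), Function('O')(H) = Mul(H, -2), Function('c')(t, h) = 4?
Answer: -74880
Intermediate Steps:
Function('O')(H) = Mul(-2, H)
Z = 4 (Z = Pow(2, 2) = 4)
Function('m')(R) = Add(-8, R) (Function('m')(R) = Add(R, Mul(-2, 4)) = Add(R, -8) = Add(-8, R))
Mul(-585, Mul(Add(Add(-4, Mul(0, Z)), -12), Function('m')(0))) = Mul(-585, Mul(Add(Add(-4, Mul(0, 4)), -12), Add(-8, 0))) = Mul(-585, Mul(Add(Add(-4, 0), -12), -8)) = Mul(-585, Mul(Add(-4, -12), -8)) = Mul(-585, Mul(-16, -8)) = Mul(-585, 128) = -74880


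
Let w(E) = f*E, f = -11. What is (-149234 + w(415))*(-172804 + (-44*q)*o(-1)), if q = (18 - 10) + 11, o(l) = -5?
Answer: 25934202576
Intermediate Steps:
w(E) = -11*E
q = 19 (q = 8 + 11 = 19)
(-149234 + w(415))*(-172804 + (-44*q)*o(-1)) = (-149234 - 11*415)*(-172804 - 44*19*(-5)) = (-149234 - 4565)*(-172804 - 836*(-5)) = -153799*(-172804 + 4180) = -153799*(-168624) = 25934202576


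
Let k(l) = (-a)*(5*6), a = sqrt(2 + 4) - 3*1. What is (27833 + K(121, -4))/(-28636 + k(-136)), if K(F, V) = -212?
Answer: -394234533/407434358 + 414315*sqrt(6)/407434358 ≈ -0.96511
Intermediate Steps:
a = -3 + sqrt(6) (a = sqrt(6) - 3 = -3 + sqrt(6) ≈ -0.55051)
k(l) = 90 - 30*sqrt(6) (k(l) = (-(-3 + sqrt(6)))*(5*6) = (3 - sqrt(6))*30 = 90 - 30*sqrt(6))
(27833 + K(121, -4))/(-28636 + k(-136)) = (27833 - 212)/(-28636 + (90 - 30*sqrt(6))) = 27621/(-28546 - 30*sqrt(6))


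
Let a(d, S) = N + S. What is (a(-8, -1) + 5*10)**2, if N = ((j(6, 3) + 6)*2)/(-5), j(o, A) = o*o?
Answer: 25921/25 ≈ 1036.8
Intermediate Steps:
j(o, A) = o**2
N = -84/5 (N = ((6**2 + 6)*2)/(-5) = ((36 + 6)*2)*(-1/5) = (42*2)*(-1/5) = 84*(-1/5) = -84/5 ≈ -16.800)
a(d, S) = -84/5 + S
(a(-8, -1) + 5*10)**2 = ((-84/5 - 1) + 5*10)**2 = (-89/5 + 50)**2 = (161/5)**2 = 25921/25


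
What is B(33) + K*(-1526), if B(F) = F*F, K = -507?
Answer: 774771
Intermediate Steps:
B(F) = F²
B(33) + K*(-1526) = 33² - 507*(-1526) = 1089 + 773682 = 774771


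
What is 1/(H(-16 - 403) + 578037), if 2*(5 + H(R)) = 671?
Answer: 2/1156735 ≈ 1.7290e-6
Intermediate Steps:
H(R) = 661/2 (H(R) = -5 + (½)*671 = -5 + 671/2 = 661/2)
1/(H(-16 - 403) + 578037) = 1/(661/2 + 578037) = 1/(1156735/2) = 2/1156735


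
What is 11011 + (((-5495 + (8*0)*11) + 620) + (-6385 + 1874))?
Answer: 1625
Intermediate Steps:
11011 + (((-5495 + (8*0)*11) + 620) + (-6385 + 1874)) = 11011 + (((-5495 + 0*11) + 620) - 4511) = 11011 + (((-5495 + 0) + 620) - 4511) = 11011 + ((-5495 + 620) - 4511) = 11011 + (-4875 - 4511) = 11011 - 9386 = 1625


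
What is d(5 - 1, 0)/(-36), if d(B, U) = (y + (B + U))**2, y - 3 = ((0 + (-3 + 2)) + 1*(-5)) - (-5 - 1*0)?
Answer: -1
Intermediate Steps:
y = 2 (y = 3 + (((0 + (-3 + 2)) + 1*(-5)) - (-5 - 1*0)) = 3 + (((0 - 1) - 5) - (-5 + 0)) = 3 + ((-1 - 5) - 1*(-5)) = 3 + (-6 + 5) = 3 - 1 = 2)
d(B, U) = (2 + B + U)**2 (d(B, U) = (2 + (B + U))**2 = (2 + B + U)**2)
d(5 - 1, 0)/(-36) = (2 + (5 - 1) + 0)**2/(-36) = (2 + 4 + 0)**2*(-1/36) = 6**2*(-1/36) = 36*(-1/36) = -1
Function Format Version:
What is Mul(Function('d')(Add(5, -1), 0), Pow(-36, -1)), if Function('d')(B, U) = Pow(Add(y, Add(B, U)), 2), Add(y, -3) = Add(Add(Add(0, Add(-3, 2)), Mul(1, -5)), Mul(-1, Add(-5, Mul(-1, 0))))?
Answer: -1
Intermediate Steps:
y = 2 (y = Add(3, Add(Add(Add(0, Add(-3, 2)), Mul(1, -5)), Mul(-1, Add(-5, Mul(-1, 0))))) = Add(3, Add(Add(Add(0, -1), -5), Mul(-1, Add(-5, 0)))) = Add(3, Add(Add(-1, -5), Mul(-1, -5))) = Add(3, Add(-6, 5)) = Add(3, -1) = 2)
Function('d')(B, U) = Pow(Add(2, B, U), 2) (Function('d')(B, U) = Pow(Add(2, Add(B, U)), 2) = Pow(Add(2, B, U), 2))
Mul(Function('d')(Add(5, -1), 0), Pow(-36, -1)) = Mul(Pow(Add(2, Add(5, -1), 0), 2), Pow(-36, -1)) = Mul(Pow(Add(2, 4, 0), 2), Rational(-1, 36)) = Mul(Pow(6, 2), Rational(-1, 36)) = Mul(36, Rational(-1, 36)) = -1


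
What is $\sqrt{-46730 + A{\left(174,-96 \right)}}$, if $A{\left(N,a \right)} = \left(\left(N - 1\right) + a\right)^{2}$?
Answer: $i \sqrt{40801} \approx 201.99 i$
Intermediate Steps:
$A{\left(N,a \right)} = \left(-1 + N + a\right)^{2}$ ($A{\left(N,a \right)} = \left(\left(-1 + N\right) + a\right)^{2} = \left(-1 + N + a\right)^{2}$)
$\sqrt{-46730 + A{\left(174,-96 \right)}} = \sqrt{-46730 + \left(-1 + 174 - 96\right)^{2}} = \sqrt{-46730 + 77^{2}} = \sqrt{-46730 + 5929} = \sqrt{-40801} = i \sqrt{40801}$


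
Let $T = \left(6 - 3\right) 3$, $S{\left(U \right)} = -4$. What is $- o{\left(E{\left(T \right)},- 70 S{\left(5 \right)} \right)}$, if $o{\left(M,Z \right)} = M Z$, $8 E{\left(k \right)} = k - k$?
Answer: $0$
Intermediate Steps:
$T = 9$ ($T = 3 \cdot 3 = 9$)
$E{\left(k \right)} = 0$ ($E{\left(k \right)} = \frac{k - k}{8} = \frac{1}{8} \cdot 0 = 0$)
$- o{\left(E{\left(T \right)},- 70 S{\left(5 \right)} \right)} = - 0 \left(\left(-70\right) \left(-4\right)\right) = - 0 \cdot 280 = \left(-1\right) 0 = 0$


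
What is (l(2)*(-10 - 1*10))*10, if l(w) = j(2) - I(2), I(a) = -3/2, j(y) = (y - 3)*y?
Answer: 100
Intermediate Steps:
j(y) = y*(-3 + y) (j(y) = (-3 + y)*y = y*(-3 + y))
I(a) = -3/2 (I(a) = -3*½ = -3/2)
l(w) = -½ (l(w) = 2*(-3 + 2) - 1*(-3/2) = 2*(-1) + 3/2 = -2 + 3/2 = -½)
(l(2)*(-10 - 1*10))*10 = -(-10 - 1*10)/2*10 = -(-10 - 10)/2*10 = -½*(-20)*10 = 10*10 = 100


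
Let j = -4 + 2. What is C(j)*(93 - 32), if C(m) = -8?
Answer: -488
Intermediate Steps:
j = -2
C(j)*(93 - 32) = -8*(93 - 32) = -8*61 = -488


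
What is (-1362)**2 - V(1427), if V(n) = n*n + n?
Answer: -182712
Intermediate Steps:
V(n) = n + n**2 (V(n) = n**2 + n = n + n**2)
(-1362)**2 - V(1427) = (-1362)**2 - 1427*(1 + 1427) = 1855044 - 1427*1428 = 1855044 - 1*2037756 = 1855044 - 2037756 = -182712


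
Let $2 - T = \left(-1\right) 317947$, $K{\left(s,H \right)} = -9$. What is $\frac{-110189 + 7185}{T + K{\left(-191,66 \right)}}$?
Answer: $- \frac{25751}{79485} \approx -0.32397$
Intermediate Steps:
$T = 317949$ ($T = 2 - \left(-1\right) 317947 = 2 - -317947 = 2 + 317947 = 317949$)
$\frac{-110189 + 7185}{T + K{\left(-191,66 \right)}} = \frac{-110189 + 7185}{317949 - 9} = - \frac{103004}{317940} = \left(-103004\right) \frac{1}{317940} = - \frac{25751}{79485}$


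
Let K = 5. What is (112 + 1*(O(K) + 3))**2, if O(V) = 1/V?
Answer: 331776/25 ≈ 13271.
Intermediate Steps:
O(V) = 1/V
(112 + 1*(O(K) + 3))**2 = (112 + 1*(1/5 + 3))**2 = (112 + 1*(16/5))**2 = (112 + 16/5)**2 = (576/5)**2 = 331776/25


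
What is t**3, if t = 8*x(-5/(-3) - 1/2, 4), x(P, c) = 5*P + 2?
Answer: 6644672/27 ≈ 2.4610e+5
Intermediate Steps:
x(P, c) = 2 + 5*P
t = 188/3 (t = 8*(2 + 5*(-5/(-3) - 1/2)) = 8*(2 + 5*(-5*(-1/3) - 1*1/2)) = 8*(2 + 5*(5/3 - 1/2)) = 8*(2 + 5*(7/6)) = 8*(2 + 35/6) = 8*(47/6) = 188/3 ≈ 62.667)
t**3 = (188/3)**3 = 6644672/27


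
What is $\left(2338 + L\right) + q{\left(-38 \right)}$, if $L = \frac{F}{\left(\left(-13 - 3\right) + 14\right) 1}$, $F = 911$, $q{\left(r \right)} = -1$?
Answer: $\frac{3763}{2} \approx 1881.5$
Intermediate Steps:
$L = - \frac{911}{2}$ ($L = \frac{911}{\left(\left(-13 - 3\right) + 14\right) 1} = \frac{911}{\left(-16 + 14\right) 1} = \frac{911}{\left(-2\right) 1} = \frac{911}{-2} = 911 \left(- \frac{1}{2}\right) = - \frac{911}{2} \approx -455.5$)
$\left(2338 + L\right) + q{\left(-38 \right)} = \left(2338 - \frac{911}{2}\right) - 1 = \frac{3765}{2} - 1 = \frac{3763}{2}$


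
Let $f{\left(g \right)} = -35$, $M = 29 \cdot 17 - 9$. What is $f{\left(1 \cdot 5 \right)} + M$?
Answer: $449$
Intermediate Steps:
$M = 484$ ($M = 493 - 9 = 484$)
$f{\left(1 \cdot 5 \right)} + M = -35 + 484 = 449$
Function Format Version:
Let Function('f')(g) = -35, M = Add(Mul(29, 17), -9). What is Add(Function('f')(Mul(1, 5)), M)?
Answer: 449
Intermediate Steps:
M = 484 (M = Add(493, -9) = 484)
Add(Function('f')(Mul(1, 5)), M) = Add(-35, 484) = 449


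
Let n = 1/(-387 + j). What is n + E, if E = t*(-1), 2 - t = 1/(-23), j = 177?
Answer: -9893/4830 ≈ -2.0482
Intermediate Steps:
t = 47/23 (t = 2 - 1/(-23) = 2 - 1*(-1/23) = 2 + 1/23 = 47/23 ≈ 2.0435)
E = -47/23 (E = (47/23)*(-1) = -47/23 ≈ -2.0435)
n = -1/210 (n = 1/(-387 + 177) = 1/(-210) = -1/210 ≈ -0.0047619)
n + E = -1/210 - 47/23 = -9893/4830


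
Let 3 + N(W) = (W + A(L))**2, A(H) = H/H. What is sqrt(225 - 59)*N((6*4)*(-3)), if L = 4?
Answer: 5038*sqrt(166) ≈ 64910.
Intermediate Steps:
A(H) = 1
N(W) = -3 + (1 + W)**2 (N(W) = -3 + (W + 1)**2 = -3 + (1 + W)**2)
sqrt(225 - 59)*N((6*4)*(-3)) = sqrt(225 - 59)*(-3 + (1 + (6*4)*(-3))**2) = sqrt(166)*(-3 + (1 + 24*(-3))**2) = sqrt(166)*(-3 + (1 - 72)**2) = sqrt(166)*(-3 + (-71)**2) = sqrt(166)*(-3 + 5041) = sqrt(166)*5038 = 5038*sqrt(166)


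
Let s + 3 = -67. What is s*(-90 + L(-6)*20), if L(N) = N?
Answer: 14700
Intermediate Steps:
s = -70 (s = -3 - 67 = -70)
s*(-90 + L(-6)*20) = -70*(-90 - 6*20) = -70*(-90 - 120) = -70*(-210) = 14700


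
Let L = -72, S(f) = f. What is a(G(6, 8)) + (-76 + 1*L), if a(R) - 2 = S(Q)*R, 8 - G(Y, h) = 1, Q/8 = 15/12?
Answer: -76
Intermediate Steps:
Q = 10 (Q = 8*(15/12) = 8*(15*(1/12)) = 8*(5/4) = 10)
G(Y, h) = 7 (G(Y, h) = 8 - 1*1 = 8 - 1 = 7)
a(R) = 2 + 10*R
a(G(6, 8)) + (-76 + 1*L) = (2 + 10*7) + (-76 + 1*(-72)) = (2 + 70) + (-76 - 72) = 72 - 148 = -76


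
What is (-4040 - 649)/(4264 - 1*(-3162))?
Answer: -4689/7426 ≈ -0.63143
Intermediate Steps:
(-4040 - 649)/(4264 - 1*(-3162)) = -4689/(4264 + 3162) = -4689/7426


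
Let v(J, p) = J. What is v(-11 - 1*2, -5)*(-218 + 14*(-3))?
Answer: 3380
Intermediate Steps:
v(-11 - 1*2, -5)*(-218 + 14*(-3)) = (-11 - 1*2)*(-218 + 14*(-3)) = (-11 - 2)*(-218 - 42) = -13*(-260) = 3380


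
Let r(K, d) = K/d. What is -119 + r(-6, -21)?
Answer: -831/7 ≈ -118.71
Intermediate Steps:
-119 + r(-6, -21) = -119 - 6/(-21) = -119 - 6*(-1/21) = -119 + 2/7 = -831/7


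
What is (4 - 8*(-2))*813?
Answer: 16260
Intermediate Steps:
(4 - 8*(-2))*813 = (4 + 16)*813 = 20*813 = 16260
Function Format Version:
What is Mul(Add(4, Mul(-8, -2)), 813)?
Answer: 16260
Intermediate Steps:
Mul(Add(4, Mul(-8, -2)), 813) = Mul(Add(4, 16), 813) = Mul(20, 813) = 16260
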